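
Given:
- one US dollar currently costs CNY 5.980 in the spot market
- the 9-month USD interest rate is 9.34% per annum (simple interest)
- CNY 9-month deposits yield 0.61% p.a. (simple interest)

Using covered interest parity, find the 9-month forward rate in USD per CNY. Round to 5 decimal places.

T = 9/12 years.
CNY accumulates by 1 + 0.0061×9/12 = 1.004575.
USD accumulates by 1 + 0.0934×9/12 = 1.070050.
Forward (CNY per USD) = 5.98 × 1.004575 / 1.070050 = 5.614091.
Quoted the other way: 1/5.614091 = 0.17812 USD per CNY.

0.17812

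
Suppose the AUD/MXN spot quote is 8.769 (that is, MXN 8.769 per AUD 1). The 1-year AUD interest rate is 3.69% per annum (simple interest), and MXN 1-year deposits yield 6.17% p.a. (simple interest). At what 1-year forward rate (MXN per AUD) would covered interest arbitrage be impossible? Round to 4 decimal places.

T = 1 year.
Growth of 1 MXN over T: 1 + 0.0617×1 = 1.061700.
AUD accumulates by 1 + 0.0369×1 = 1.036900.
Forward (MXN per AUD) = 8.769 × 1.061700 / 1.036900 = 8.978732.

8.9787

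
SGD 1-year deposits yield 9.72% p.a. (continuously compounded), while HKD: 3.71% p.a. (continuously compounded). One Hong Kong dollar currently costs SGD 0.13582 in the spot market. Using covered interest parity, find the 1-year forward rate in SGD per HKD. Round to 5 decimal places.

T = 1 year.
SGD accumulates by e^(0.0972×1) = 1.1020808.
Growth of 1 HKD over T: e^(0.0371×1) = 1.0377968.
Forward (SGD per HKD) = 0.13582 × 1.1020808 / 1.0377968 = 0.1442331.

0.14423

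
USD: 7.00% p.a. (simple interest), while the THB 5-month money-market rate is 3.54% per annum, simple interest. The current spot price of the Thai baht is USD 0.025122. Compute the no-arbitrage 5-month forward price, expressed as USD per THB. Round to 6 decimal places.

0.025479

T = 5/12 years.
Growth of 1 USD over T: 1 + 0.0700×5/12 = 1.0291667.
THB growth factor: 1 + 0.0354×5/12 = 1.014750.
CIP: F = S · (grow USD)/(grow THB) = 0.025122 × 1.0291667/1.014750 = 0.02547891 USD per THB.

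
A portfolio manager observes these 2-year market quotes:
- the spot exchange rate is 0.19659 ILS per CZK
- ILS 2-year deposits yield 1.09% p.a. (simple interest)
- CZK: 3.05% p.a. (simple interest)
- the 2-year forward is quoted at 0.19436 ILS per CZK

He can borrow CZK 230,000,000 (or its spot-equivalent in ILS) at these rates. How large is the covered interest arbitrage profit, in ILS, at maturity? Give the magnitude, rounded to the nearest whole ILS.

T = 2 years.
Invest the CZK and cover forward: 230,000,000 × 1.061000 × 0.19436 = ILS 47,429,670.80.
Convert at spot and invest in ILS: 230,000,000 × 0.19659 × 1.021800 = ILS 46,201,402.26.
The quoted forward overvalues CZK, so borrow ILS, buy CZK at spot, deposit the CZK at 3.05%, and sell the proceeds forward at 0.19436.
Profit = 47,429,670.80 − 46,201,402.26 = ILS 1,228,269.

ILS 1,228,269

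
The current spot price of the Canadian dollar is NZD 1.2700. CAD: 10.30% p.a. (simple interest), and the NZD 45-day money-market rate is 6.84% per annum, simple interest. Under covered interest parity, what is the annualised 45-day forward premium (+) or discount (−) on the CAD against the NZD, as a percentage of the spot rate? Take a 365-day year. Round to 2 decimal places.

-3.42%

T = 45/365 years.
F = S · g_NZD/g_CAD = 1.27 × 1.0084329/1.0126986 = 1.2646505.
(F − S)/S ÷ T = (1.2646505 − 1.27)/1.27/(45/365) = -0.034166 → -3.42%.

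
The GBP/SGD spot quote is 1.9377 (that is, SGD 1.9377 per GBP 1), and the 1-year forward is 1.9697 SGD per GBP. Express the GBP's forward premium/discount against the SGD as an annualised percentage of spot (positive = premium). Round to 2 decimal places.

+1.65%

T = 1 year.
(F − S)/S = (1.9697 − 1.9377)/1.9377 = 0.0165144.
Annualise by dividing by T: 0.0165144 / 1 = 0.016514 → 1.65%.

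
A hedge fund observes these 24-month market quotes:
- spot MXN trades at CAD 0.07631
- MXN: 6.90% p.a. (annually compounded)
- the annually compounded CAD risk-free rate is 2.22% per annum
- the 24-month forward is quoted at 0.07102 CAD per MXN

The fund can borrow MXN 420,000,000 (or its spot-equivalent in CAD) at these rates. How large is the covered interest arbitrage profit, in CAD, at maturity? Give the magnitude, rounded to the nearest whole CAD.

T = 2 years.
Keep in MXN, deliver into the forward: 420,000,000·1.142761·0.07102 = CAD 34,086,732.21.
Swap to CAD now, deposit: 420,000,000·0.07631·1.04489284 = CAD 33,489,024.50.
The quoted forward overvalues MXN, so borrow CAD, buy MXN at spot, deposit the MXN at 6.90%, and sell the proceeds forward at 0.07102.
The gap between the two covered legs is CAD 597,708.

CAD 597,708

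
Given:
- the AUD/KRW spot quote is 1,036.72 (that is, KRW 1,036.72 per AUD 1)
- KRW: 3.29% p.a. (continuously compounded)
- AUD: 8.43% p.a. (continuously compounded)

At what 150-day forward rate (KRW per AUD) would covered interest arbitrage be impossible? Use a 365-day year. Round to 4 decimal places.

1015.0507

T = 150/365 years.
KRW accumulates by e^(0.0329×150/365) = 1.0136123639.
AUD accumulates by e^(0.0843×150/365) = 1.0352509236.
So F = 1036.72 × 1.0136123639 / 1.0352509236 = 1015.050734 (KRW/AUD).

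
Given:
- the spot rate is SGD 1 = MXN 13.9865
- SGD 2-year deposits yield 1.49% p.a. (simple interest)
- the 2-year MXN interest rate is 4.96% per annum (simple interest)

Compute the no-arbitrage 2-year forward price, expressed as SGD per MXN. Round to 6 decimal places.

T = 2 years.
MXN growth factor: 1 + 0.0496×2 = 1.099200.
Growth of 1 SGD over T: 1 + 0.0149×2 = 1.029800.
Forward (MXN per SGD) = 13.9865 × 1.099200 / 1.029800 = 14.92907.
Quoted the other way: 1/14.92907 = 0.066983 SGD per MXN.

0.066983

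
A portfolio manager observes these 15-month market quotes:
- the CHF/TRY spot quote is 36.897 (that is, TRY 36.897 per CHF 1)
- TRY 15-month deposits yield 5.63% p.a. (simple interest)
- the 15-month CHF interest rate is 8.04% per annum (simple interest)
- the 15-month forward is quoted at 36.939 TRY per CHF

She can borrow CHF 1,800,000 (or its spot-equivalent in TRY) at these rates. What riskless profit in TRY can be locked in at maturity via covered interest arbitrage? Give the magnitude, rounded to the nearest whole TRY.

TRY 2,083,938

T = 15/12 years.
Keep in CHF, deliver into the forward: 1,800,000·1.100500·36.939 = TRY 73,172,465.10.
Swap to TRY now, deposit: 1,800,000·36.897·1.070375 = TRY 71,088,527.48.
The quoted forward overvalues CHF, so borrow TRY, buy CHF at spot, deposit the CHF at 8.04%, and sell the proceeds forward at 36.939.
The gap between the two covered legs is TRY 2,083,938.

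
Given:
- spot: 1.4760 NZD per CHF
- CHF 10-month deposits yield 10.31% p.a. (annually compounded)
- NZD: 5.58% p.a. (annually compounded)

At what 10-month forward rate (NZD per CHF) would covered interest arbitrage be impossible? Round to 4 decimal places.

T = 10/12 years.
NZD growth factor: (1 + 0.0558)^(10/12) = 1.0462883.
CHF accumulates by (1 + 0.1031)^(10/12) = 1.0852065.
Forward (NZD per CHF) = 1.476 × 1.0462883 / 1.0852065 = 1.423067.

1.4231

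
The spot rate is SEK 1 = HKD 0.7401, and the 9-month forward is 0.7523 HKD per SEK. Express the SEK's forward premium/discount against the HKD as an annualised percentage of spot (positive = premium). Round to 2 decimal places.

T = 9/12 years.
(F − S)/S = (0.7523 − 0.7401)/0.7401 = 0.0164843.
×(1/T) gives 2.20% p.a.

+2.20%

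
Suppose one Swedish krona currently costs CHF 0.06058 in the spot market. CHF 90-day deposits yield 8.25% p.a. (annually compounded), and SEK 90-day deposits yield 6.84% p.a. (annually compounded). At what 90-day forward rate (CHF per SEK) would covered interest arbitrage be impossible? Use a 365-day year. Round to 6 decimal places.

T = 90/365 years.
CHF growth factor: (1 + 0.0825)^(90/365) = 1.0197391.
SEK accumulates by (1 + 0.0684)^(90/365) = 1.0164478.
So F = 0.06058 × 1.0197391 / 1.0164478 = 0.06077616 (CHF/SEK).

0.060776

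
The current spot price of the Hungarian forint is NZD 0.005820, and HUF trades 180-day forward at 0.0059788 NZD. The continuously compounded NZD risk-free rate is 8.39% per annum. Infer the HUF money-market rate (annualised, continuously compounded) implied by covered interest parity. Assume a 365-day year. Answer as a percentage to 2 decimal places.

T = 180/365 years.
F/S = 0.0059788/0.00582 = 1.0272852 = (growth of NZD) / (growth of HUF).
NZD growth factor: e^(0.0839×180/365) = 1.0422432.
Hence g_HUF = 1.0145607.
Take logs: ln 1.0145607 / (180/365) = 0.029313, so 2.93%.

2.93%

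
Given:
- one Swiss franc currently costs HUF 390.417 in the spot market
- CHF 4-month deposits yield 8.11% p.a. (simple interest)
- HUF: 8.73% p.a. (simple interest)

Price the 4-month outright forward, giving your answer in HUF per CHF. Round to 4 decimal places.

391.2026

T = 4/12 years.
Growth of 1 HUF over T: 1 + 0.0873×4/12 = 1.029100.
Growth of 1 CHF over T: 1 + 0.0811×4/12 = 1.027033333.
So F = 390.417 × 1.029100 / 1.027033333 = 391.202624 (HUF/CHF).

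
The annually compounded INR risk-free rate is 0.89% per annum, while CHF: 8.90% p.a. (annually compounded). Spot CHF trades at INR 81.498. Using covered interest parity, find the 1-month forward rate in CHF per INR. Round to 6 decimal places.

T = 1/12 years.
INR accumulates by (1 + 0.0089)^(1/12) = 1.0007387.
CHF growth factor: (1 + 0.0890)^(1/12) = 1.0071303.
CIP: F = S · (grow INR)/(grow CHF) = 81.498 × 1.0007387/1.0071303 = 80.98079 INR per CHF.
Invert for CHF per INR: 1 / 80.98079 = 0.012349.

0.012349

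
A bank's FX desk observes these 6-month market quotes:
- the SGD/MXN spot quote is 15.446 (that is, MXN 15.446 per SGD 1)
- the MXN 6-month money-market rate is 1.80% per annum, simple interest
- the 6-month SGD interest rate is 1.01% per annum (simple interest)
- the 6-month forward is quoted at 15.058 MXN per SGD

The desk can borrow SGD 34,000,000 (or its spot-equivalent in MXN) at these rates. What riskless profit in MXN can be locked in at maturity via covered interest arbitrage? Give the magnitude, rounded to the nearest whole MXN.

MXN 15,333,017

T = 6/12 years.
Keep in SGD, deliver into the forward: 34,000,000·1.005050·15.058 = MXN 514,557,458.60.
Swap to MXN now, deposit: 34,000,000·15.446·1.009000 = MXN 529,890,476.00.
The quoted forward undervalues SGD, so borrow SGD, convert to MXN at spot, deposit the MXN at 1.80%, and buy SGD forward at 15.058 to cover the loan.
Profit = 529,890,476.00 − 514,557,458.60 = MXN 15,333,017.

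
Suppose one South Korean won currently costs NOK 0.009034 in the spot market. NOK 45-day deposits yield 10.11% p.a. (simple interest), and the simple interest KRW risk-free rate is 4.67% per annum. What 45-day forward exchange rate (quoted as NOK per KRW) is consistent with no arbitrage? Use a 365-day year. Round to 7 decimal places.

T = 45/365 years.
NOK accumulates by 1 + 0.1011×45/365 = 1.0124644.
Growth of 1 KRW over T: 1 + 0.0467×45/365 = 1.0057575.
CIP: F = S · (grow NOK)/(grow KRW) = 0.009034 × 1.0124644/1.0057575 = 0.009094243 NOK per KRW.

0.0090942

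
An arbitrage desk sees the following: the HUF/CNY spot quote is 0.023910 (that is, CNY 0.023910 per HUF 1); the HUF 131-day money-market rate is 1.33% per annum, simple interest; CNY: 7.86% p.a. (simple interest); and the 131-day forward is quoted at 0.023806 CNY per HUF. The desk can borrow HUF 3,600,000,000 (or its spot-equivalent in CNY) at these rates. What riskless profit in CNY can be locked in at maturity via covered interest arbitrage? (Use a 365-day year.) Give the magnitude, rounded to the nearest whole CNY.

T = 131/365 years.
Keep in HUF, deliver into the forward: 3,600,000,000·1.0047734247·0.023806 = CNY 86,110,690.13.
Swap to CNY now, deposit: 3,600,000,000·0.023910·1.028209863 = CNY 88,504,192.17.
The quoted forward undervalues HUF, so borrow HUF, convert to CNY at spot, deposit the CNY at 7.86%, and buy HUF forward at 0.023806 to cover the loan.
Profit = 88,504,192.17 − 86,110,690.13 = CNY 2,393,502.

CNY 2,393,502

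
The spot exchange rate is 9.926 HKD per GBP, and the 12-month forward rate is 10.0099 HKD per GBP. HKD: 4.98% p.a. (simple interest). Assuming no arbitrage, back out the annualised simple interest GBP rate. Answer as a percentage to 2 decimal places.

T = 1 year.
F/S = 10.0099/9.926 = 1.0084525 = (growth of HKD) / (growth of GBP).
HKD growth factor: 1 + 0.0498×1 = 1.049800.
That pins the GBP growth at 1.0410009.
(1.0410009 − 1)/T = 0.041001, i.e. 4.10%.

4.10%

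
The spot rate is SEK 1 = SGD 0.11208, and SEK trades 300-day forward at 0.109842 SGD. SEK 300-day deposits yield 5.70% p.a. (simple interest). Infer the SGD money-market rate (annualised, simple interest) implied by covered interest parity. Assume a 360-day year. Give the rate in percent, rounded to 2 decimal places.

3.19%

T = 300/360 years.
CIP gives F = S · g_SGD/g_SEK, so g_SGD/g_SEK = 0.109842/0.11208 = 0.9800321.
SEK growth factor: 1 + 0.0570×300/360 = 1.047500.
So the SGD growth factor = 1.0265836.
r = (1.0265836 − 1)/(300/360) = 0.031900 → 3.19%.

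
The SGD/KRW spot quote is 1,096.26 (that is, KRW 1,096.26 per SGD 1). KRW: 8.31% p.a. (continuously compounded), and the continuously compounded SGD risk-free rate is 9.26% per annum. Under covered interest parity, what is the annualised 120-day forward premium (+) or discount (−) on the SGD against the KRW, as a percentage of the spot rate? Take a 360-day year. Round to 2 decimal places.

T = 120/360 years.
CIP forward (KRW per SGD) = 1096.26 × 1.0280872/1.031348 = 1092.79397.
Annualised premium = (F − S)/S × (1/T) = (1092.79397 − 1096.26)/1096.26 ÷ (120/360) = -0.95%.

-0.95%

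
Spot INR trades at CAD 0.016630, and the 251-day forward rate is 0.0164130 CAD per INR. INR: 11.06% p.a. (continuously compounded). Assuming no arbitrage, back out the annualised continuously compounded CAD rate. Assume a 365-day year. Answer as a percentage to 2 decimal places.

9.15%

T = 251/365 years.
CIP gives F = S · g_CAD/g_INR, so g_CAD/g_INR = 0.016413/0.01663 = 0.9869513.
The INR side grows by e^(0.1106×251/365) = 1.0790235.
So the CAD growth factor = 1.0649436.
Take logs: ln 1.0649436 / (251/365) = 0.091500, so 9.15%.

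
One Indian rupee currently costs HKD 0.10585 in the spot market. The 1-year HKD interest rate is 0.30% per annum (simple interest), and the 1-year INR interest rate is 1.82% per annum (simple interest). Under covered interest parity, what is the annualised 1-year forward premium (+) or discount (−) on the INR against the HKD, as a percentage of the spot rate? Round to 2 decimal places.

-1.49%

T = 1 year.
No-arbitrage forward: 0.10585 × 1.003000 / 1.018200 = 0.10426984 HKD/INR.
Annualised premium = (F − S)/S × (1/T) = (0.10426984 − 0.10585)/0.10585 ÷ 1 = -1.49%.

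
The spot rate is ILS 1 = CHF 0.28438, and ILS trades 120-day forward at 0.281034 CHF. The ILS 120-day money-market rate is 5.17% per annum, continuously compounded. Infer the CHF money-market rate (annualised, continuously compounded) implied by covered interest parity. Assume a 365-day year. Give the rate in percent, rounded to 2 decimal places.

T = 120/365 years.
CIP gives F = S · g_CHF/g_ILS, so g_CHF/g_ILS = 0.281034/0.28438 = 0.9882341.
The ILS side grows by e^(0.0517×120/365) = 1.0171425.
So the CHF growth factor = 1.0051749.
Take logs: ln 1.0051749 / (120/365) = 0.015700, so 1.57%.

1.57%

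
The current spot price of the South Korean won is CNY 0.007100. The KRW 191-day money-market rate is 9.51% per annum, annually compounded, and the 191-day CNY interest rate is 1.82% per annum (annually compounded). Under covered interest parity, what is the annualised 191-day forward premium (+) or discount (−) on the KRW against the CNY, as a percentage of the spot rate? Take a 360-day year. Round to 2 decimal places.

-7.14%

T = 191/360 years.
F = S · g_CNY/g_KRW = 0.0071 × 1.0096152/1.0493791 = 0.006830961.
(F − S)/S ÷ T = (0.006830961 − 0.0071)/0.0071/(191/360) = -0.071421 → -7.14%.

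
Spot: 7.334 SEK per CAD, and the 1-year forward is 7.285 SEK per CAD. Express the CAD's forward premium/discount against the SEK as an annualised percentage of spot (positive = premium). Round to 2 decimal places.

-0.67%

T = 1 year.
Period premium: (7.285 − 7.334)/7.334 = -0.0066812.
Annualise by dividing by T: -0.0066812 / 1 = -0.006681 → -0.67%.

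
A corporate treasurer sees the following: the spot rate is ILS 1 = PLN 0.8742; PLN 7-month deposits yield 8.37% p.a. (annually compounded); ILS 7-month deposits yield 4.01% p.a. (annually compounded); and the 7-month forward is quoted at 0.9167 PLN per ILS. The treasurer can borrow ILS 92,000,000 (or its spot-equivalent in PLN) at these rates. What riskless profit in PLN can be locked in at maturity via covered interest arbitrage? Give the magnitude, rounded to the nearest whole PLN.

PLN 2,005,671

T = 7/12 years.
Keep in ILS, deliver into the forward: 92,000,000·1.023199862·0.9167 = PLN 86,292,992.84.
Swap to PLN now, deposit: 92,000,000·0.8742·1.0480056551 = PLN 84,287,322.02.
The quoted forward overvalues ILS, so borrow PLN, buy ILS at spot, deposit the ILS at 4.01%, and sell the proceeds forward at 0.9167.
Arbitrage profit = |86,292,992.84 − 84,287,322.02| = PLN 2,005,671.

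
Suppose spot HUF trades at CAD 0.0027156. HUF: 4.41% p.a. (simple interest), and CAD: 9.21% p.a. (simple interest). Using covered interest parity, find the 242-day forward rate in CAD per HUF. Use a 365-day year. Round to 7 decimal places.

T = 242/365 years.
Growth of 1 CAD over T: 1 + 0.0921×242/365 = 1.0610636.
HUF growth factor: 1 + 0.0441×242/365 = 1.0292389.
CIP: F = S · (grow CAD)/(grow HUF) = 0.0027156 × 1.0610636/1.0292389 = 0.002799568 CAD per HUF.

0.0027996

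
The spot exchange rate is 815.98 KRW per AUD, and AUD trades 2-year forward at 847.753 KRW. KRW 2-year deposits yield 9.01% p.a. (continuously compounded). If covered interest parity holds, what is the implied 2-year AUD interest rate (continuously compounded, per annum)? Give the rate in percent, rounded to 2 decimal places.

7.10%

T = 2 years.
F/S = 847.753/815.98 = 1.0389385 = (growth of KRW) / (growth of AUD).
The KRW side grows by e^(0.0901×2) = 1.1974568.
That pins the AUD growth at 1.1525772.
Take logs: ln 1.1525772 / 2 = 0.071000, so 7.10%.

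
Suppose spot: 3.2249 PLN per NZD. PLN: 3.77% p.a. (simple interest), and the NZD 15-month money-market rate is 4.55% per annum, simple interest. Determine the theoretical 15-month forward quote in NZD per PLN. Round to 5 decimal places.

0.31297

T = 15/12 years.
Growth of 1 PLN over T: 1 + 0.0377×15/12 = 1.047125.
NZD growth factor: 1 + 0.0455×15/12 = 1.056875.
CIP: F = S · (grow PLN)/(grow NZD) = 3.2249 × 1.047125/1.056875 = 3.195149 PLN per NZD.
Quoted the other way: 1/3.195149 = 0.31297 NZD per PLN.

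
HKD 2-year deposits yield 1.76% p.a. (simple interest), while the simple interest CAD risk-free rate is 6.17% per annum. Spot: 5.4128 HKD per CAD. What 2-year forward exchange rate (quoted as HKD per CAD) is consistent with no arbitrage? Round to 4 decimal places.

4.9878

T = 2 years.
HKD growth factor: 1 + 0.0176×2 = 1.035200.
CAD growth factor: 1 + 0.0617×2 = 1.123400.
So F = 5.4128 × 1.035200 / 1.123400 = 4.987832 (HKD/CAD).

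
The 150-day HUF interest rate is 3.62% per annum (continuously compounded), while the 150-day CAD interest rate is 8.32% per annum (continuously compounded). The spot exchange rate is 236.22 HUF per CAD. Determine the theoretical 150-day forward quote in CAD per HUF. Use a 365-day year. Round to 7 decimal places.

T = 150/365 years.
Growth of 1 HUF over T: e^(0.0362×150/365) = 1.0149879.
Growth of 1 CAD over T: e^(0.0832×150/365) = 1.034783.
So F = 236.22 × 1.0149879 / 1.034783 = 231.7012 (HUF/CAD).
Invert for CAD per HUF: 1 / 231.7012 = 0.0043159.

0.0043159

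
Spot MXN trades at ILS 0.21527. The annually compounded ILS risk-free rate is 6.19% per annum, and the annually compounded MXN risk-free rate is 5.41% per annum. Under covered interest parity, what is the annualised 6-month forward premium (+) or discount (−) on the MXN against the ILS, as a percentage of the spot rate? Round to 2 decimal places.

+0.74%

T = 6/12 years.
F = S · g_ILS/g_MXN = 0.21527 × 1.0304853/1.0266937 = 0.21606500.
Annualised premium = (F − S)/S × (1/T) = (0.21606500 − 0.21527)/0.21527 ÷ (6/12) = 0.74%.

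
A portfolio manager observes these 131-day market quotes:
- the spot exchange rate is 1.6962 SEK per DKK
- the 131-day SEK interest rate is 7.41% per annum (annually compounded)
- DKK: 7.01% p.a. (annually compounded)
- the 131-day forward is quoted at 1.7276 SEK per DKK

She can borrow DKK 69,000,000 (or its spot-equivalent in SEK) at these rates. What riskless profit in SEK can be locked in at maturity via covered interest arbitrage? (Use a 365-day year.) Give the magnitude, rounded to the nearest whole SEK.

SEK 2,059,243

T = 131/365 years.
Invest the DKK and cover forward: 69,000,000 × 1.02461456514 × 1.7276 = SEK 122,138,564.47.
Convert at spot and invest in SEK: 69,000,000 × 1.6962 × 1.0259875159 = SEK 120,079,321.69.
The quoted forward overvalues DKK, so borrow SEK, buy DKK at spot, deposit the DKK at 7.01%, and sell the proceeds forward at 1.7276.
The gap between the two covered legs is SEK 2,059,243.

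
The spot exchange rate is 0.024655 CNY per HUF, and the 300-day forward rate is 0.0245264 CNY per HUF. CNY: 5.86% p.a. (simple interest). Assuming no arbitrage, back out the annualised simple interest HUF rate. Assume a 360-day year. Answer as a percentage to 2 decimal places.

T = 300/360 years.
By CIP, F/S equals the CNY-to-HUF growth ratio: 0.0245264/0.024655 = 0.9947840.
The CNY side grows by 1 + 0.0586×300/360 = 1.0488333.
That pins the HUF growth at 1.0543327.
r = (1.0543327 − 1)/(300/360) = 0.065199 → 6.52%.

6.52%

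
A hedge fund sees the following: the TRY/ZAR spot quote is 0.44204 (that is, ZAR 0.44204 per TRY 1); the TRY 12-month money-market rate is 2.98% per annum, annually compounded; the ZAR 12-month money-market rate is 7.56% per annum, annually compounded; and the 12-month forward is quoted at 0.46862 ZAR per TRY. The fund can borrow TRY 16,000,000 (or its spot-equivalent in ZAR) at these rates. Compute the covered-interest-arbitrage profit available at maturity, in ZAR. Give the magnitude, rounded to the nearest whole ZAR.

ZAR 114,026

T = 1 year.
Invest the TRY and cover forward: 16,000,000 × 1.029800 × 0.46862 = ZAR 7,721,358.02.
Convert at spot and invest in ZAR: 16,000,000 × 0.44204 × 1.075600 = ZAR 7,607,331.58.
The quoted forward overvalues TRY, so borrow ZAR, buy TRY at spot, deposit the TRY at 2.98%, and sell the proceeds forward at 0.46862.
The gap between the two covered legs is ZAR 114,026.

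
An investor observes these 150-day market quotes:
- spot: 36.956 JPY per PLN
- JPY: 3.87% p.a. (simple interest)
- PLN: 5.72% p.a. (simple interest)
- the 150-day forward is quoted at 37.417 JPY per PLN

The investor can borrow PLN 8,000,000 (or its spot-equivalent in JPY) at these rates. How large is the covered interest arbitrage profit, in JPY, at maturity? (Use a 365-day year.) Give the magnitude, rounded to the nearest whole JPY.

JPY 6,022,428

T = 150/365 years.
Keep in PLN, deliver into the forward: 8,000,000·1.02350684932·37.417 = JPY 306,372,446.25.
Swap to JPY now, deposit: 8,000,000·36.956·1.01590410959 = JPY 300,350,018.19.
The quoted forward overvalues PLN, so borrow JPY, buy PLN at spot, deposit the PLN at 5.72%, and sell the proceeds forward at 37.417.
Profit = 306,372,446.25 − 300,350,018.19 = JPY 6,022,428.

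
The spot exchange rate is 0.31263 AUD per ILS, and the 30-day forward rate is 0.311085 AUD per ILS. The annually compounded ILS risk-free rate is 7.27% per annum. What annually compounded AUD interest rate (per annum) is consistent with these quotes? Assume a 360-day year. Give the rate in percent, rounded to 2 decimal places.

T = 30/360 years.
By CIP, F/S equals the AUD-to-ILS growth ratio: 0.311085/0.31263 = 0.9950581.
The ILS side grows by (1 + 0.0727)^(30/360) = 1.0058654.
So the AUD growth factor = 1.0008945.
r = 1.0008945^(360/30) − 1 = 0.010787 → 1.08%.

1.08%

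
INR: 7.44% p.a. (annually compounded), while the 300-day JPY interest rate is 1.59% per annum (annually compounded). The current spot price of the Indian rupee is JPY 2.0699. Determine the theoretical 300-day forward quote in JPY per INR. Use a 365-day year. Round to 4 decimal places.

1.9768

T = 300/365 years.
JPY accumulates by (1 + 0.0159)^(300/365) = 1.0130501.
INR accumulates by (1 + 0.0744)^(300/365) = 1.060757.
So F = 2.0699 × 1.0130501 / 1.060757 = 1.976808 (JPY/INR).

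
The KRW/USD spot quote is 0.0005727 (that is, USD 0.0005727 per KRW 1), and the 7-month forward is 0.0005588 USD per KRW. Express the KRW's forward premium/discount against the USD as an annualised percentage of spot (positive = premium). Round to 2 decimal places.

T = 7/12 years.
KRW trades forward at -2.42710% vs spot over the period.
Annualise by dividing by T: -0.0242710 / (7/12) = -0.041607 → -4.16%.

-4.16%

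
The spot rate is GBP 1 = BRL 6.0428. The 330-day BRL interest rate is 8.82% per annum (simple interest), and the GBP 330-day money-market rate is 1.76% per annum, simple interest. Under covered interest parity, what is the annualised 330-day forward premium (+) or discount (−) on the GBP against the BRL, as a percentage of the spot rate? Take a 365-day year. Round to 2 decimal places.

T = 330/365 years.
No-arbitrage forward: 6.0428 × 1.0797425 / 1.0159123 = 6.4224717 BRL/GBP.
Annualised premium = (F − S)/S × (1/T) = (6.4224717 − 6.0428)/6.0428 ÷ (330/365) = 6.95%.

+6.95%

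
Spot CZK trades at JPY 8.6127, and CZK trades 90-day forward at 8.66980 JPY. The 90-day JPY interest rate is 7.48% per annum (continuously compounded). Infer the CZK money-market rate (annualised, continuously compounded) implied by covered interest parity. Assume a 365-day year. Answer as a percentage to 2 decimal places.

T = 90/365 years.
F/S = 8.6698/8.6127 = 1.0066297 = (growth of JPY) / (growth of CZK).
The JPY side grows by e^(0.0748×90/365) = 1.018615.
Hence g_CZK = 1.0119064.
r = ln(1.0119064)/(90/365) = 0.048002 → 4.80%.

4.80%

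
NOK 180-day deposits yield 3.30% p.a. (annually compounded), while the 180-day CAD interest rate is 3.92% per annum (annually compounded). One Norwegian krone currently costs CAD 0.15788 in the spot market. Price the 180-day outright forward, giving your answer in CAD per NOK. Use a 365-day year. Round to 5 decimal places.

T = 180/365 years.
CAD growth factor: (1 + 0.0392)^(180/365) = 1.0191432.
Growth of 1 NOK over T: (1 + 0.0330)^(180/365) = 1.0161401.
CIP: F = S · (grow CAD)/(grow NOK) = 0.15788 × 1.0191432/1.0161401 = 0.1583466 CAD per NOK.

0.15835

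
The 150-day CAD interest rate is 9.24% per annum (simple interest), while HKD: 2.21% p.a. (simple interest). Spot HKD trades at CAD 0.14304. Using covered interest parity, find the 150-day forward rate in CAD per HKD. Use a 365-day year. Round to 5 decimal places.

0.14714

T = 150/365 years.
CAD accumulates by 1 + 0.0924×150/365 = 1.0379726.
HKD growth factor: 1 + 0.0221×150/365 = 1.0090822.
CIP: F = S · (grow CAD)/(grow HKD) = 0.14304 × 1.0379726/1.0090822 = 0.1471353 CAD per HKD.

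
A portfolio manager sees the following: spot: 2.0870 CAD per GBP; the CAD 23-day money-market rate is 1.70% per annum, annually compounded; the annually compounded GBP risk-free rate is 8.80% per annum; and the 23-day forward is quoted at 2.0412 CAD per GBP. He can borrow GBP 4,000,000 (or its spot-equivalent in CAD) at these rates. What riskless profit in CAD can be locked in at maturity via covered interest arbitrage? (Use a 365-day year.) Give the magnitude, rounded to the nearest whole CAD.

CAD 148,564

T = 23/365 years.
Route A — deposit GBP, sell forward: 4,000,000 × 1.005328796 × 2.0412 = CAD 8,208,308.55.
Route B — convert at spot, deposit CAD: 4,000,000 × 2.0870 × 1.001062794 = CAD 8,356,872.20.
The quoted forward undervalues GBP, so borrow GBP, convert to CAD at spot, deposit the CAD at 1.70%, and buy GBP forward at 2.0412 to cover the loan.
Arbitrage profit = |8,208,308.55 − 8,356,872.20| = CAD 148,564.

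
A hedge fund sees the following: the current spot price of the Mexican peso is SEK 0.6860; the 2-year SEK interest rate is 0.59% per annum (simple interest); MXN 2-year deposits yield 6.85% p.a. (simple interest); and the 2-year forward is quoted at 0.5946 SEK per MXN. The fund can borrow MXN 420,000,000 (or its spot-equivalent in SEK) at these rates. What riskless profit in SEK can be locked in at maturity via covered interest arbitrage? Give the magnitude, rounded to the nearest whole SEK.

T = 2 years.
Invest the MXN and cover forward: 420,000,000 × 1.137000 × 0.5946 = SEK 283,945,284.00.
Convert at spot and invest in SEK: 420,000,000 × 0.6860 × 1.011800 = SEK 291,519,816.00.
The quoted forward undervalues MXN, so borrow MXN, convert to SEK at spot, deposit the SEK at 0.59%, and buy MXN forward at 0.5946 to cover the loan.
Profit = 291,519,816.00 − 283,945,284.00 = SEK 7,574,532.

SEK 7,574,532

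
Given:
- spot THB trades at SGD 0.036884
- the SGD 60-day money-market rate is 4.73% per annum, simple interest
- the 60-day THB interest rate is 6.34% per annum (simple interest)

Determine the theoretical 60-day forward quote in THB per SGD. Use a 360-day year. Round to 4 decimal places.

T = 60/360 years.
SGD growth factor: 1 + 0.0473×60/360 = 1.00788333.
THB accumulates by 1 + 0.0634×60/360 = 1.01056667.
Forward (SGD per THB) = 0.036884 × 1.00788333 / 1.01056667 = 0.036786063.
Quoted the other way: 1/0.036786063 = 27.1842 THB per SGD.

27.1842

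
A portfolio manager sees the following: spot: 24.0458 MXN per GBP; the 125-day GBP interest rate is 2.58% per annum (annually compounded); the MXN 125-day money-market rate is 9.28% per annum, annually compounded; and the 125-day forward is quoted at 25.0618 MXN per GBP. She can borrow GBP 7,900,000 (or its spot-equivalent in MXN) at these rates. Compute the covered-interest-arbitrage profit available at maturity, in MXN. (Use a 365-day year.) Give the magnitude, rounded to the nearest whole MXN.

T = 125/365 years.
Invest the GBP and cover forward: 7,900,000 × 1.0087617214 × 25.0618 = MXN 199,722,937.62.
Convert at spot and invest in MXN: 7,900,000 × 24.0458 × 1.03085804642 = MXN 195,823,670.66.
The quoted forward overvalues GBP, so borrow MXN, buy GBP at spot, deposit the GBP at 2.58%, and sell the proceeds forward at 25.0618.
Arbitrage profit = |199,722,937.62 − 195,823,670.66| = MXN 3,899,267.

MXN 3,899,267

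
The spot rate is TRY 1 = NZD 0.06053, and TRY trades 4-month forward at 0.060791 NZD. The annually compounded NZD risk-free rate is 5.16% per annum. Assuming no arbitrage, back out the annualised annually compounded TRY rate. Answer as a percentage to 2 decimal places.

3.81%

T = 4/12 years.
By CIP, F/S equals the NZD-to-TRY growth ratio: 0.060791/0.06053 = 1.0043119.
NZD growth factor: (1 + 0.0516)^(4/12) = 1.0169124.
Hence g_TRY = 1.0125464.
r = 1.0125464^(12/4) − 1 = 0.038113 → 3.81%.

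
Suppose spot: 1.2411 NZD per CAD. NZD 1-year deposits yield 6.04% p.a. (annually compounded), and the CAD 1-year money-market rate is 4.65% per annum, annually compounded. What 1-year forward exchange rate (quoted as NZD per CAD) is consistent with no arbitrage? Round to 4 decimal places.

T = 1 year.
NZD growth factor: (1 + 0.0604)^1 = 1.060400.
CAD accumulates by (1 + 0.0465)^1 = 1.046500.
Forward (NZD per CAD) = 1.2411 × 1.060400 / 1.046500 = 1.257585.

1.2576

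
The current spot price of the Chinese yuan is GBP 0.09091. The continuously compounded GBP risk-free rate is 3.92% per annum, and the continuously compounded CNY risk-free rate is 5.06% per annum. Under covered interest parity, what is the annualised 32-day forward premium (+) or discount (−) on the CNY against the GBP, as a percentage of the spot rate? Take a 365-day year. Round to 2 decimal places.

T = 32/365 years.
F = S · g_GBP/g_CNY = 0.09091 × 1.0034426/1.004446 = 0.09081918.
Annualised premium = (F − S)/S × (1/T) = (0.09081918 − 0.09091)/0.09091 ÷ (32/365) = -1.14%.

-1.14%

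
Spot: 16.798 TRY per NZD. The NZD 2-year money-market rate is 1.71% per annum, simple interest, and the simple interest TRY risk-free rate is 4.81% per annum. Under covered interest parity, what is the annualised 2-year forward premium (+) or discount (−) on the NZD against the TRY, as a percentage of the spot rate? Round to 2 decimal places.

+3.00%

T = 2 years.
CIP forward (TRY per NZD) = 16.798 × 1.096200/1.034200 = 17.805035.
Annualised premium = (F − S)/S × (1/T) = (17.805035 − 16.798)/16.798 ÷ 2 = 3.00%.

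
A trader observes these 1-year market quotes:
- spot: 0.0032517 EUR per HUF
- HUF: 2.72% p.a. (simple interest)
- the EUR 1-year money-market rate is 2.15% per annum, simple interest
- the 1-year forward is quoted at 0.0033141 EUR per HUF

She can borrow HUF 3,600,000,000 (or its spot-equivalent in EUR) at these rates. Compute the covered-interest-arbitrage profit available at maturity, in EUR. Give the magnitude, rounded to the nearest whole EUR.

EUR 297,475

T = 1 year.
Route A — deposit HUF, sell forward: 3,600,000,000 × 1.027200 × 0.0033141 = EUR 12,255,276.67.
Route B — convert at spot, deposit EUR: 3,600,000,000 × 0.0032517 × 1.021500 = EUR 11,957,801.58.
The quoted forward overvalues HUF, so borrow EUR, buy HUF at spot, deposit the HUF at 2.72%, and sell the proceeds forward at 0.0033141.
Profit = 12,255,276.67 − 11,957,801.58 = EUR 297,475.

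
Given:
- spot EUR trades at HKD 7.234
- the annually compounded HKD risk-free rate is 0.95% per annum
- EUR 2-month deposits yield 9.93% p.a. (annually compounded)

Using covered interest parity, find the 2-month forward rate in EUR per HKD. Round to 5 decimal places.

T = 2/12 years.
Growth of 1 HKD over T: (1 + 0.0095)^(2/12) = 1.0015771.
EUR accumulates by (1 + 0.0993)^(2/12) = 1.0159041.
CIP: F = S · (grow HKD)/(grow EUR) = 7.234 × 1.0015771/1.0159041 = 7.131981 HKD per EUR.
Invert for EUR per HKD: 1 / 7.131981 = 0.14021.

0.14021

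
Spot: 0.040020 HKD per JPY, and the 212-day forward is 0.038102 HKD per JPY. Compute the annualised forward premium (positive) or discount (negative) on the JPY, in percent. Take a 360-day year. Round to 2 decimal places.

T = 212/360 years.
JPY trades forward at -4.79260% vs spot over the period.
Annualise by dividing by T: -0.0479260 / (212/360) = -0.081384 → -8.14%.

-8.14%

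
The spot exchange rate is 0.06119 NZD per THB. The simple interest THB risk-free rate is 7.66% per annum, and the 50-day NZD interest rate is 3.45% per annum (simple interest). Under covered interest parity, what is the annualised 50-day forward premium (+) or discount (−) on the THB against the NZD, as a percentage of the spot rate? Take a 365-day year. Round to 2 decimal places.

T = 50/365 years.
No-arbitrage forward: 0.06119 × 1.004726 / 1.0104932 = 0.06084077 NZD/THB.
Annualised premium = (F − S)/S × (1/T) = (0.06084077 − 0.06119)/0.06119 ÷ (50/365) = -4.17%.

-4.17%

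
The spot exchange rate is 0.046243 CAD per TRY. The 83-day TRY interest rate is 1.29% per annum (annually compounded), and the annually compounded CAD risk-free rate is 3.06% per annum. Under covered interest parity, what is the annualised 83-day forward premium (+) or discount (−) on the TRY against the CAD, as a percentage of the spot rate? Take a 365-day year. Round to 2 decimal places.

+1.74%

T = 83/365 years.
F = S · g_CAD/g_TRY = 0.046243 × 1.0068776/1.0029189 = 0.046425529.
(F − S)/S ÷ T = (0.046425529 − 0.046243)/0.046243/(83/365) = 0.017358 → 1.74%.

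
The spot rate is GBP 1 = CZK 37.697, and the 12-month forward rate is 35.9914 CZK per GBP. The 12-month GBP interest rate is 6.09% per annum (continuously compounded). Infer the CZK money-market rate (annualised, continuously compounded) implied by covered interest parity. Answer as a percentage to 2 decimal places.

1.46%

T = 1 year.
By CIP, F/S equals the CZK-to-GBP growth ratio: 35.9914/37.697 = 0.9547550.
The GBP side grows by e^(0.0609×1) = 1.0627926.
That pins the CZK growth at 1.0147065.
r = ln(1.0147065)/1 = 0.014599 → 1.46%.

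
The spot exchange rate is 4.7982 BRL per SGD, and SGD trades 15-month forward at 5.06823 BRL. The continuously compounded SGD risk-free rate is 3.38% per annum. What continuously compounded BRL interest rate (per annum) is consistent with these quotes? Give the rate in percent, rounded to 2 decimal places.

T = 15/12 years.
By CIP, F/S equals the BRL-to-SGD growth ratio: 5.06823/4.7982 = 1.0562774.
The SGD side grows by e^(0.0338×15/12) = 1.0431552.
So the BRL growth factor = 1.1018613.
Take logs: ln 1.1018613 / (15/12) = 0.077601, so 7.76%.

7.76%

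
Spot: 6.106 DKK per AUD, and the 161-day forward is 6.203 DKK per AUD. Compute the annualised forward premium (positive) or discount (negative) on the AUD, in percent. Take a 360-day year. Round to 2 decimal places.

T = 161/360 years.
Period premium: (6.203 − 6.106)/6.106 = 0.0158860.
Annualise by dividing by T: 0.0158860 / (161/360) = 0.035521 → 3.55%.

+3.55%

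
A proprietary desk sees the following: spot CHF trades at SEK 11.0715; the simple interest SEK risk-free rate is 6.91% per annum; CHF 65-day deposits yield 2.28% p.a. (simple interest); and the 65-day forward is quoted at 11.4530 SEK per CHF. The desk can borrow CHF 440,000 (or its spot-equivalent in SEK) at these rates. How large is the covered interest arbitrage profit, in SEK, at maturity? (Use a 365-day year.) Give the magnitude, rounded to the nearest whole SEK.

SEK 128,375

T = 65/365 years.
Keep in CHF, deliver into the forward: 440,000·1.004060274·11.4530 = SEK 5,059,781.02.
Swap to SEK now, deposit: 440,000·11.0715·1.012305479 = SEK 4,931,405.65.
The quoted forward overvalues CHF, so borrow SEK, buy CHF at spot, deposit the CHF at 2.28%, and sell the proceeds forward at 11.4530.
Profit = 5,059,781.02 − 4,931,405.65 = SEK 128,375.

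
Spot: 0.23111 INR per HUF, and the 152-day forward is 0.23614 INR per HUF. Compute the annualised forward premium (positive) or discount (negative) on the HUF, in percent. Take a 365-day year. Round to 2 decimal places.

T = 152/365 years.
HUF trades forward at +2.17645% vs spot over the period.
Annualise by dividing by T: 0.0217645 / (152/365) = 0.052263 → 5.23%.

+5.23%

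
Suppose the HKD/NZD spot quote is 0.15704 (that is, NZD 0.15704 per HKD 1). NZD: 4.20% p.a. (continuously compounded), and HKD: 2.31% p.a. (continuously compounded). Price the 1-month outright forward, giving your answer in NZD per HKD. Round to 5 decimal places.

0.15729

T = 1/12 years.
NZD accumulates by e^(0.0420×1/12) = 1.0035061.
HKD growth factor: e^(0.0231×1/12) = 1.0019269.
So F = 0.15704 × 1.0035061 / 1.0019269 = 0.1572875 (NZD/HKD).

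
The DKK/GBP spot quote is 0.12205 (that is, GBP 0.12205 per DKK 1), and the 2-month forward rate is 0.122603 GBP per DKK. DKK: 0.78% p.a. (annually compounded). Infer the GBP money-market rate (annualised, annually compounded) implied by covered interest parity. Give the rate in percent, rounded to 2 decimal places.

3.55%

T = 2/12 years.
CIP gives F = S · g_GBP/g_DKK, so g_GBP/g_DKK = 0.122603/0.12205 = 1.0045309.
DKK growth factor: (1 + 0.0078)^(2/12) = 1.0012958.
Hence g_GBP = 1.0058326.
r = 1.0058326^(12/2) − 1 = 0.035510 → 3.55%.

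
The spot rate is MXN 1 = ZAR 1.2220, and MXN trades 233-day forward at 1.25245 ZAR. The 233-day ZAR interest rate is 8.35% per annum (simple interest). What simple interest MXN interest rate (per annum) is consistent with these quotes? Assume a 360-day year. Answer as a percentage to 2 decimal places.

4.39%

T = 233/360 years.
By CIP, F/S equals the ZAR-to-MXN growth ratio: 1.25245/1.222 = 1.0249182.
ZAR growth factor: 1 + 0.0835×233/360 = 1.0540431.
Hence g_MXN = 1.0284168.
(1.0284168 − 1)/T = 0.043906, i.e. 4.39%.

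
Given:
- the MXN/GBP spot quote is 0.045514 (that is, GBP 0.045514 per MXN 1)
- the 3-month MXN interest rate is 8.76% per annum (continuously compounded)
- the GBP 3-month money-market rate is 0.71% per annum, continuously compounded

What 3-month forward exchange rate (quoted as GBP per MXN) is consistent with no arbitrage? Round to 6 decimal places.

0.044607

T = 3/12 years.
Growth of 1 GBP over T: e^(0.0071×3/12) = 1.0017766.
MXN accumulates by e^(0.0876×3/12) = 1.0221416.
So F = 0.045514 × 1.0017766 / 1.0221416 = 0.04460719 (GBP/MXN).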